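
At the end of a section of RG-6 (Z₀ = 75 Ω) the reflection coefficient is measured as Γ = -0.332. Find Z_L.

Z_L ≈ 37.6 Ω

Z_L = Z_0·(1 + Γ)/(1 − Γ) = 75·(0.668)/(1.33)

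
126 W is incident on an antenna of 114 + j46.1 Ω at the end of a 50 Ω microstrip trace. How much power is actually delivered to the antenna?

|Γ| = |(64 + j46.1)/(164 + j46.1)| = 0.463
|Γ|² = 0.214
P_refl = |Γ|²·P_inc = 27 W, P_del = (1 − |Γ|²)·P_inc = 99 W

P_delivered ≈ 99 W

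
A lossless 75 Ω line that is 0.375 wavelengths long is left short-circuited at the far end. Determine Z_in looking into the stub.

Z_in ≈ −j75 Ω

βl = 2π × 0.375 = 135°
tan(βl) = -1
For a short-circuited stub, Z_in = jZ_0·tan(βl)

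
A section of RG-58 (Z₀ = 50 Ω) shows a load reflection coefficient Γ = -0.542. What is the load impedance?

Z_L = Z_0·(1 + Γ)/(1 − Γ) = 50·(0.458)/(1.54)

Z_L ≈ 14.9 Ω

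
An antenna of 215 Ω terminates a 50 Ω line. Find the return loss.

Γ = (215 − 50)/(215 + 50) = 0.623
RL = −20·log₁₀|Γ| = −20·log₁₀(0.623)

RL ≈ 4.12 dB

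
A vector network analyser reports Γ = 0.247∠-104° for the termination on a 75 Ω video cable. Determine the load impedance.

Z_L = Z_0·(1 + Γ)/(1 − Γ) = 75·(0.94 − j0.24)/(1.06 + j0.24)

Z_L ≈ 59.7 − j30.5 Ω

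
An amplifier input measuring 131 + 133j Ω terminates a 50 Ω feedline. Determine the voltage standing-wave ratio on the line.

Γ = (Z_L − Z_0)/(Z_L + Z_0) = (81 + j133)/(181 + j133)
|Γ| = 156/225 = 0.693
VSWR = (1 + |Γ|)/(1 − |Γ|) = 1.69/0.307

VSWR ≈ 5.52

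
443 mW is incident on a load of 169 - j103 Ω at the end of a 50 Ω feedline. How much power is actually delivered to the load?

|Γ| = |(119 − j103)/(219 − j103)| = 0.65
|Γ|² = 0.423
P_refl = |Γ|²·P_inc = 187 mW, P_del = (1 − |Γ|²)·P_inc = 256 mW

P_delivered ≈ 256 mW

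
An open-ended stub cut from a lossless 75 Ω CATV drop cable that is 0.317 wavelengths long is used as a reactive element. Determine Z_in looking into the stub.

βl = 2π × 0.317 = 114°
tan(βl) = -2.23
For an open-ended stub, Z_in = −jZ_0·cot(βl) = −jZ_0/tan(βl)

Z_in ≈ +j33.6 Ω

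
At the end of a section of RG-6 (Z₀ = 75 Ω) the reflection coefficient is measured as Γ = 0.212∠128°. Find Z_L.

Z_L = Z_0·(1 + Γ)/(1 − Γ) = 75·(0.869 + j0.167)/(1.13 − j0.167)

Z_L ≈ 54.8 + j19.2 Ω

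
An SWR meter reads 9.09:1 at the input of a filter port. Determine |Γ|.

|Γ| = (S − 1)/(S + 1) = (9.09 − 1)/(9.09 + 1) = 8.09/10.1

|Γ| ≈ 0.802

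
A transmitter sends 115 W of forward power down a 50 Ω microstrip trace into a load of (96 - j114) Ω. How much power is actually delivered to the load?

|Γ| = |(46 − j114)/(146 − j114)| = 0.664
|Γ|² = 0.44
P_refl = |Γ|²·P_inc = 50.6 W, P_del = (1 − |Γ|²)·P_inc = 64.4 W

P_delivered ≈ 64.4 W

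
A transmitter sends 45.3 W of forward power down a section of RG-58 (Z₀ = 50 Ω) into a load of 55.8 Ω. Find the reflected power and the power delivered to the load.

P_reflected ≈ 0.136 W; P_delivered ≈ 45.2 W

Γ = (55.8 − 50)/(55.8 + 50) = 0.0548
|Γ|² = 0.00301
P_refl = |Γ|²·P_inc = 0.136 W, P_del = (1 − |Γ|²)·P_inc = 45.2 W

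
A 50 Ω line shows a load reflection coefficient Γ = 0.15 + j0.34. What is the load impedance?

Z_L ≈ 51.4 + j40.6 Ω

Z_L = Z_0·(1 + Γ)/(1 − Γ) = 50·(1.15 + j0.34)/(0.85 − j0.34)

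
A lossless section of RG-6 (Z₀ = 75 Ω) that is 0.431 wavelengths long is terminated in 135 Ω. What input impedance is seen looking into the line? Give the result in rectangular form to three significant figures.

βl = 2π × 0.431 = 155°
tan(βl) = tan(155°) = -0.463
Z_in = Z_0·(Z_L + jZ_0·tanβl)/(Z_0 + jZ_L·tanβl)
     = 75·(135 − j34.7)/(75 − j62.5)

Z_in ≈ 96.8 + j45.9 Ω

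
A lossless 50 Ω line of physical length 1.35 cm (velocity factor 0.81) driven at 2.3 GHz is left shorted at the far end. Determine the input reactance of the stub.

λ = v/f = 0.81·c / 2.3 GHz = 0.106 m
βl = 2π·l/λ = 2π × 0.128 = 46°
tan(βl) = 1.04
For a shorted stub, Z_in = jZ_0·tan(βl)

X_in ≈ 51.8 Ω (inductive)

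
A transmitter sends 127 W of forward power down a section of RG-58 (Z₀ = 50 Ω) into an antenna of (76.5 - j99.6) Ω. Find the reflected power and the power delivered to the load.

|Γ| = |(26.5 − j99.6)/(126.5 − j99.6)| = 0.64
|Γ|² = 0.41
P_refl = |Γ|²·P_inc = 52 W, P_del = (1 − |Γ|²)·P_inc = 75 W

P_reflected ≈ 52 W; P_delivered ≈ 75 W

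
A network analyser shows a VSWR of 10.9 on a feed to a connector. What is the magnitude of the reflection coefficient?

|Γ| ≈ 0.832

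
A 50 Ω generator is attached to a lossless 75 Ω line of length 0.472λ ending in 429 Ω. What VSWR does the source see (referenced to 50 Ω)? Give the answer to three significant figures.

βl = 2π × 0.472 = 170°
tan(βl) = -0.178
Z_in = Z_0·(Z_L + jZ_0·tanβl)/(Z_0 + jZ_L·tanβl) = 218 + j208 Ω
Γ_s = (Z_in − Z_s)/(Z_in + Z_s) = (168 + j208)/(268 + j208), |Γ_s| = 0.788
VSWR = (1 + |Γ_s|)/(1 − |Γ_s|)

VSWR ≈ 8.44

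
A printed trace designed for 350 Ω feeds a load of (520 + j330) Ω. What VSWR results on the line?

Γ = (Z_L − Z_0)/(Z_L + Z_0) = (170 + j330)/(870 + j330)
|Γ| = 371/930 = 0.399
VSWR = (1 + |Γ|)/(1 − |Γ|) = 1.4/0.601

VSWR ≈ 2.33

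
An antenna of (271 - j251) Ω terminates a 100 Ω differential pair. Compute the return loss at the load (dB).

Γ = (171 − j251)/(371 − j251), |Γ| = 0.678
RL = −20·log₁₀|Γ| = −20·log₁₀(0.678)

RL ≈ 3.37 dB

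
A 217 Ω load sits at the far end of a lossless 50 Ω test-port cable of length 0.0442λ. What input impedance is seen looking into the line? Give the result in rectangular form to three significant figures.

βl = 2π × 0.0442 = 15.9°
tan(βl) = tan(15.9°) = 0.285
Z_in = Z_0·(Z_L + jZ_0·tanβl)/(Z_0 + jZ_L·tanβl)
     = 50·(217 + j14.3)/(50 + j61.9)

Z_in ≈ 92.7 − j100 Ω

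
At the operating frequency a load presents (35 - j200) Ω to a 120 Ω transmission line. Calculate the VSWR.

Γ = (Z_L − Z_0)/(Z_L + Z_0) = (-85 − j200)/(155 − j200)
|Γ| = 217/253 = 0.859
VSWR = (1 + |Γ|)/(1 − |Γ|) = 1.86/0.141

VSWR ≈ 13.2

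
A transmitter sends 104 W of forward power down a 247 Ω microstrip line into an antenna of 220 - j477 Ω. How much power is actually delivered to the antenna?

|Γ| = |(-27 − j477)/(467 − j477)| = 0.716
|Γ|² = 0.512
P_refl = |Γ|²·P_inc = 53.3 W, P_del = (1 − |Γ|²)·P_inc = 50.7 W

P_delivered ≈ 50.7 W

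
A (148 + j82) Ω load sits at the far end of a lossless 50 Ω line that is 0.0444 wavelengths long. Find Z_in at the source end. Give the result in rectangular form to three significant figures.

βl = 2π × 0.0444 = 16°
tan(βl) = tan(16°) = 0.286
Z_in = Z_0·(Z_L + jZ_0·tanβl)/(Z_0 + jZ_L·tanβl)
     = 50·(148 + j96.3)/(26.5 + j42.4)

Z_in ≈ 160 − j74.4 Ω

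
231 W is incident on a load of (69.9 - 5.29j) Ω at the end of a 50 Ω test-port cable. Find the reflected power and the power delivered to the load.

|Γ| = |(19.9 − j5.29)/(119.9 − j5.29)| = 0.172
|Γ|² = 0.0294
P_refl = |Γ|²·P_inc = 6.8 W, P_del = (1 − |Γ|²)·P_inc = 224 W

P_reflected ≈ 6.8 W; P_delivered ≈ 224 W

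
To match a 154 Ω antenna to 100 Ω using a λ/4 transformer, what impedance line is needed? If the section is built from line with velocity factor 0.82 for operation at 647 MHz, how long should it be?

Z_qwt ≈ 124 Ω; length ≈ 9.51 cm

Z_qwt = √(Z_0·R_L) = √(100 × 154) = √15400
λ = 0.82·c/f = 0.38 m, so l = λ/4 = 0.0951 m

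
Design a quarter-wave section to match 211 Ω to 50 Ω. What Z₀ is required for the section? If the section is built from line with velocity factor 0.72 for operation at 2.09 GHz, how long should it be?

Z_qwt = √(Z_0·R_L) = √(50 × 211) = √10550
λ = 0.72·c/f = 0.103 m, so l = λ/4 = 0.0258 m

Z_qwt ≈ 103 Ω; length ≈ 2.58 cm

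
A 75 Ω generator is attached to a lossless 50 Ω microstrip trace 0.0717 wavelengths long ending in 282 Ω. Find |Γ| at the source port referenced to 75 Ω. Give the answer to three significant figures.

|Γ| ≈ 0.648

βl = 2π × 0.0717 = 25.8°
tan(βl) = 0.484
Z_in = Z_0·(Z_L + jZ_0·tanβl)/(Z_0 + jZ_L·tanβl) = 41.2 − j88.3 Ω
Γ_s = (Z_in − Z_s)/(Z_in + Z_s) = (-33.8 − j88.3)/(116 − j88.3), |Γ_s| = 0.648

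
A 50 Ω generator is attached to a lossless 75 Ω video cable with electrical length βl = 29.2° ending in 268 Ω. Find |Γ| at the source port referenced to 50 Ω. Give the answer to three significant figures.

tan(βl) = 0.559
Z_in = Z_0·(Z_L + jZ_0·tanβl)/(Z_0 + jZ_L·tanβl) = 70.5 − j98.9 Ω
Γ_s = (Z_in − Z_s)/(Z_in + Z_s) = (20.5 − j98.9)/(121 − j98.9), |Γ_s| = 0.648

|Γ| ≈ 0.648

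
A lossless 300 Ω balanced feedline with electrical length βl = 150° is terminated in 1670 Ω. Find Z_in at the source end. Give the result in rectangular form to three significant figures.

Z_in ≈ 197 + j458 Ω

tan(βl) = tan(150°) = -0.577
Z_in = Z_0·(Z_L + jZ_0·tanβl)/(Z_0 + jZ_L·tanβl)
     = 300·(1670 − j173)/(300 − j964)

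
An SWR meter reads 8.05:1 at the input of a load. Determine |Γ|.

|Γ| ≈ 0.779

|Γ| = (S − 1)/(S + 1) = (8.05 − 1)/(8.05 + 1) = 7.05/9.05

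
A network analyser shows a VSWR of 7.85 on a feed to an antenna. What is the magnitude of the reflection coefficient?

|Γ| = (S − 1)/(S + 1) = (7.85 − 1)/(7.85 + 1) = 6.85/8.85

|Γ| ≈ 0.774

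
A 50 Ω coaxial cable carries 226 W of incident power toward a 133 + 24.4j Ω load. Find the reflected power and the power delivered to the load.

|Γ| = |(83 + j24.4)/(183 + j24.4)| = 0.469
|Γ|² = 0.22
P_refl = |Γ|²·P_inc = 49.6 W, P_del = (1 − |Γ|²)·P_inc = 176 W

P_reflected ≈ 49.6 W; P_delivered ≈ 176 W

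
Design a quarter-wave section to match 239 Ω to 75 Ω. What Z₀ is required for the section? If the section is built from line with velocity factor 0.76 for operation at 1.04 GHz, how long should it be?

Z_qwt ≈ 134 Ω; length ≈ 5.48 cm

Z_qwt = √(Z_0·R_L) = √(75 × 239) = √17920
λ = 0.76·c/f = 0.219 m, so l = λ/4 = 0.0548 m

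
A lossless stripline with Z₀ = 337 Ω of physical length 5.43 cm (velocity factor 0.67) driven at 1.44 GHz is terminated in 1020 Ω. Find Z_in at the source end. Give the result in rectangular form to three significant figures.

Z_in ≈ 234 + j310 Ω

λ = v/f = 0.67·c / 1.44 GHz = 0.14 m
βl = 2π·l/λ = 2π × 0.389 = 140°
tan(βl) = tan(140°) = -0.838
Z_in = Z_0·(Z_L + jZ_0·tanβl)/(Z_0 + jZ_L·tanβl)
     = 337·(1020 − j282)/(337 − j855)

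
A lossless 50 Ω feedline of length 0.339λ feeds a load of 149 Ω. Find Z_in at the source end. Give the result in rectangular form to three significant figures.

Z_in ≈ 22.4 + j26.6 Ω

βl = 2π × 0.339 = 122°
tan(βl) = tan(122°) = -1.6
Z_in = Z_0·(Z_L + jZ_0·tanβl)/(Z_0 + jZ_L·tanβl)
     = 50·(149 − j79.9)/(50 − j238)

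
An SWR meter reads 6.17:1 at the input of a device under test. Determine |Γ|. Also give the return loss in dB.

|Γ| = (S − 1)/(S + 1) = (6.17 − 1)/(6.17 + 1) = 5.17/7.17
RL = −20·log₁₀|Γ| = −20·log₁₀(0.721)

|Γ| ≈ 0.721; return loss ≈ 2.84 dB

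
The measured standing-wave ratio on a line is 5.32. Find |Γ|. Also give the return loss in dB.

|Γ| ≈ 0.684; return loss ≈ 3.3 dB

|Γ| = (S − 1)/(S + 1) = (5.32 − 1)/(5.32 + 1) = 4.32/6.32
RL = −20·log₁₀|Γ| = −20·log₁₀(0.684)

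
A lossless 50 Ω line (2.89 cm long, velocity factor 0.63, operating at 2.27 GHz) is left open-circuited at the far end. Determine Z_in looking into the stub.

λ = v/f = 0.63·c / 2.27 GHz = 0.0833 m
βl = 2π·l/λ = 2π × 0.347 = 125°
tan(βl) = -1.43
For an open-circuited stub, Z_in = −jZ_0·cot(βl) = −jZ_0/tan(βl)

Z_in ≈ +j35 Ω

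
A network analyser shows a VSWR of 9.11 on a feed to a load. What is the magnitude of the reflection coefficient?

|Γ| = (S − 1)/(S + 1) = (9.11 − 1)/(9.11 + 1) = 8.11/10.1

|Γ| ≈ 0.802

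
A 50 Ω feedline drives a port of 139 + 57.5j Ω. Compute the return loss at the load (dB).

Γ = (89 + j57.5)/(189 + j57.5), |Γ| = 0.536
RL = −20·log₁₀|Γ| = −20·log₁₀(0.536)

RL ≈ 5.41 dB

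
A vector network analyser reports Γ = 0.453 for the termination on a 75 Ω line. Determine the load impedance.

Z_L ≈ 199 Ω

Z_L = Z_0·(1 + Γ)/(1 − Γ) = 75·(1.45)/(0.547)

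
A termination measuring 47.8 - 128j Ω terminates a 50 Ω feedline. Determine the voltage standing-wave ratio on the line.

Γ = (Z_L − Z_0)/(Z_L + Z_0) = (-2.2 − j128)/(97.8 − j128)
|Γ| = 128/161 = 0.795
VSWR = (1 + |Γ|)/(1 − |Γ|) = 1.79/0.205

VSWR ≈ 8.74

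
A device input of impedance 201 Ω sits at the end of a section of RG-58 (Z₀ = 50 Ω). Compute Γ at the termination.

Γ = (Z_L − Z_0)/(Z_L + Z_0) = (201 − 50)/(201 + 50) = 151/251

Γ = 0.602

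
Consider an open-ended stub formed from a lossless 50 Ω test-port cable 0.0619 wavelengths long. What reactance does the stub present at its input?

X_in ≈ -122 Ω (capacitive)

βl = 2π × 0.0619 = 22.3°
tan(βl) = 0.41
For an open-ended stub, Z_in = −jZ_0·cot(βl) = −jZ_0/tan(βl)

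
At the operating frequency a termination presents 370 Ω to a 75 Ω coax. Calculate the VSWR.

Γ = (370 − 75)/(370 + 75) = 0.663
VSWR = (1 + 0.663)/(1 − 0.663)

VSWR ≈ 4.93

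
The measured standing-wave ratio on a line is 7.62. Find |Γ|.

|Γ| ≈ 0.768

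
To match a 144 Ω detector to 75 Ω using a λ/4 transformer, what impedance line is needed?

Z_qwt = √(Z_0·R_L) = √(75 × 144) = √10800

Z_qwt ≈ 104 Ω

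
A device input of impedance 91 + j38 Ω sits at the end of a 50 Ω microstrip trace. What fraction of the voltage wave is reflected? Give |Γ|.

|Γ| ≈ 0.383

Γ = (Z_L − Z_0)/(Z_L + Z_0) = (41 + j38)/(141 + j38)
|Γ| = 55.9/146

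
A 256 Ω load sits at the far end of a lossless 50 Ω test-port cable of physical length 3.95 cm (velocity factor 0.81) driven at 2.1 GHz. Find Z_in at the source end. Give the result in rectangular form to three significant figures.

Z_in ≈ 13.6 + j30.6 Ω

λ = v/f = 0.81·c / 2.1 GHz = 0.116 m
βl = 2π·l/λ = 2π × 0.341 = 123°
tan(βl) = tan(123°) = -1.55
Z_in = Z_0·(Z_L + jZ_0·tanβl)/(Z_0 + jZ_L·tanβl)
     = 50·(256 − j77.3)/(50 − j396)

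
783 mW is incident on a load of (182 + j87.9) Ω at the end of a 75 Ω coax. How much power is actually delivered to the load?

P_delivered ≈ 579 mW

|Γ| = |(107 + j87.9)/(257 + j87.9)| = 0.51
|Γ|² = 0.26
P_refl = |Γ|²·P_inc = 204 mW, P_del = (1 − |Γ|²)·P_inc = 579 mW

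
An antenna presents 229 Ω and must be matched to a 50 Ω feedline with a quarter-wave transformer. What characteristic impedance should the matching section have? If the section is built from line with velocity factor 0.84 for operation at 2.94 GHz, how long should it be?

Z_qwt = √(Z_0·R_L) = √(50 × 229) = √11450
λ = 0.84·c/f = 0.0857 m, so l = λ/4 = 0.0214 m

Z_qwt ≈ 107 Ω; length ≈ 2.14 cm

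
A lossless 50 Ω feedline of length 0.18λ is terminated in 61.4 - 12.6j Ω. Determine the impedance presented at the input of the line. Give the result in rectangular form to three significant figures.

Z_in ≈ 36.9 − j1.79 Ω

βl = 2π × 0.18 = 64.8°
tan(βl) = tan(64.8°) = 2.13
Z_in = Z_0·(Z_L + jZ_0·tanβl)/(Z_0 + jZ_L·tanβl)
     = 50·(61.4 + j93.7)/(76.8 + j130)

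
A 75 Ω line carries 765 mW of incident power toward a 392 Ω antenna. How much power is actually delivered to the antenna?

P_delivered ≈ 413 mW

Γ = (392 − 75)/(392 + 75) = 0.679
|Γ|² = 0.461
P_refl = |Γ|²·P_inc = 352 mW, P_del = (1 − |Γ|²)·P_inc = 413 mW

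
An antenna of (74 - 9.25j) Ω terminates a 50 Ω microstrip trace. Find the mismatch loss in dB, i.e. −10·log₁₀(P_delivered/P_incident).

Γ = (24 − j9.25)/(124 − j9.25), |Γ| = 0.207
|Γ|² = 0.0428, so P_del/P_inc = 1 − |Γ|² = 0.957
ML = −10·log₁₀(1 − |Γ|²)

mismatch loss ≈ 0.19 dB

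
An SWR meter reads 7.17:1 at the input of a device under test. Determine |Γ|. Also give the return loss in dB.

|Γ| ≈ 0.755; return loss ≈ 2.44 dB

|Γ| = (S − 1)/(S + 1) = (7.17 − 1)/(7.17 + 1) = 6.17/8.17
RL = −20·log₁₀|Γ| = −20·log₁₀(0.755)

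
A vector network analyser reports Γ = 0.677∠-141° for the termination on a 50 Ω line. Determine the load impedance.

Z_L = Z_0·(1 + Γ)/(1 − Γ) = 50·(0.474 − j0.426)/(1.53 + j0.426)

Z_L ≈ 10.8 − j17 Ω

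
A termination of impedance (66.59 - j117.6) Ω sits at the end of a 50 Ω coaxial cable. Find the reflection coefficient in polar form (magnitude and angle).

Γ = (Z_L − Z_0)/(Z_L + Z_0) = (16.59 − j117.6)/(116.6 − j117.6)
|Γ| = 119/166 = 0.717

Γ ≈ 0.717 ∠ -36.7°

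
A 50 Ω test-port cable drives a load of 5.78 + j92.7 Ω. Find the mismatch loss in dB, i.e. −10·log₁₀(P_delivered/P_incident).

Γ = (-44.22 + j92.7)/(55.78 + j92.7), |Γ| = 0.949
|Γ|² = 0.901, so P_del/P_inc = 1 − |Γ|² = 0.0988
ML = −10·log₁₀(1 − |Γ|²)

mismatch loss ≈ 10.1 dB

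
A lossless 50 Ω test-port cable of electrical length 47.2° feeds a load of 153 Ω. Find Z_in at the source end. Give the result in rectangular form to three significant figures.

Z_in ≈ 27.8 − j37.9 Ω

tan(βl) = tan(47.2°) = 1.08
Z_in = Z_0·(Z_L + jZ_0·tanβl)/(Z_0 + jZ_L·tanβl)
     = 50·(153 + j54)/(50 + j165)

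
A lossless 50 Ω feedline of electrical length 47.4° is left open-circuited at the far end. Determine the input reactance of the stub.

X_in ≈ -46 Ω (capacitive)

tan(βl) = 1.09
For an open-circuited stub, Z_in = −jZ_0·cot(βl) = −jZ_0/tan(βl)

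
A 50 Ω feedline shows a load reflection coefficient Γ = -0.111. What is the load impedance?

Z_L = Z_0·(1 + Γ)/(1 − Γ) = 50·(0.889)/(1.11)

Z_L ≈ 40 Ω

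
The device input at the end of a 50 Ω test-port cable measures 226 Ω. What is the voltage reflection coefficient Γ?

Γ = 0.638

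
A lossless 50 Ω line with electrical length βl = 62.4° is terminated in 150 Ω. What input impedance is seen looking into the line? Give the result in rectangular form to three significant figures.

Z_in ≈ 20.6 − j22.6 Ω

tan(βl) = tan(62.4°) = 1.91
Z_in = Z_0·(Z_L + jZ_0·tanβl)/(Z_0 + jZ_L·tanβl)
     = 50·(150 + j95.6)/(50 + j287)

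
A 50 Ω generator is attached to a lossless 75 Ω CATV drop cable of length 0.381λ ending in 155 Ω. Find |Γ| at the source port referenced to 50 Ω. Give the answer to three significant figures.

|Γ| ≈ 0.411

βl = 2π × 0.381 = 137°
tan(βl) = -0.927
Z_in = Z_0·(Z_L + jZ_0·tanβl)/(Z_0 + jZ_L·tanβl) = 61.7 + j48.7 Ω
Γ_s = (Z_in − Z_s)/(Z_in + Z_s) = (11.7 + j48.7)/(112 + j48.7), |Γ_s| = 0.411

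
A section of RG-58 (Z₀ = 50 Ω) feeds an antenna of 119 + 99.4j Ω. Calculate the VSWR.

VSWR ≈ 4.22

Γ = (Z_L − Z_0)/(Z_L + Z_0) = (69 + j99.4)/(169 + j99.4)
|Γ| = 121/196 = 0.617
VSWR = (1 + |Γ|)/(1 − |Γ|) = 1.62/0.383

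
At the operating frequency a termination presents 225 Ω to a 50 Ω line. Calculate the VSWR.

VSWR ≈ 4.5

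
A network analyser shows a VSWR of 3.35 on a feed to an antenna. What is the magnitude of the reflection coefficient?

|Γ| ≈ 0.54

|Γ| = (S − 1)/(S + 1) = (3.35 − 1)/(3.35 + 1) = 2.35/4.35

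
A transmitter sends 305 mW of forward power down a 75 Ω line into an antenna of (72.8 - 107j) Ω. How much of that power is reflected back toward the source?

|Γ| = |(-2.2 − j107)/(147.8 − j107)| = 0.587
|Γ|² = 0.344
P_refl = |Γ|²·P_inc = 105 mW, P_del = (1 − |Γ|²)·P_inc = 200 mW

P_reflected ≈ 105 mW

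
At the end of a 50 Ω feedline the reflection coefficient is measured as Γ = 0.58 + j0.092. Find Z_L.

Z_L = Z_0·(1 + Γ)/(1 − Γ) = 50·(1.58 + j0.092)/(0.42 − j0.092)

Z_L ≈ 177 + j49.8 Ω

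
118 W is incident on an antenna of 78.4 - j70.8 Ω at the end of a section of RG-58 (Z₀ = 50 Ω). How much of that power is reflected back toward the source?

|Γ| = |(28.4 − j70.8)/(128.4 − j70.8)| = 0.52
|Γ|² = 0.271
P_refl = |Γ|²·P_inc = 31.9 W, P_del = (1 − |Γ|²)·P_inc = 86.1 W

P_reflected ≈ 31.9 W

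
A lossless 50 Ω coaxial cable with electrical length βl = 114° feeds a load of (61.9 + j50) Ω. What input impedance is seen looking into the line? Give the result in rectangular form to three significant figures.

Z_in ≈ 20.5 − j1.65 Ω

tan(βl) = tan(114°) = -2.25
Z_in = Z_0·(Z_L + jZ_0·tanβl)/(Z_0 + jZ_L·tanβl)
     = 50·(61.9 − j62.3)/(162 − j139)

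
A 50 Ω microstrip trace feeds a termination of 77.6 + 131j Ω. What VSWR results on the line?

Γ = (Z_L − Z_0)/(Z_L + Z_0) = (27.6 + j131)/(127.6 + j131)
|Γ| = 134/183 = 0.732
VSWR = (1 + |Γ|)/(1 − |Γ|) = 1.73/0.268

VSWR ≈ 6.46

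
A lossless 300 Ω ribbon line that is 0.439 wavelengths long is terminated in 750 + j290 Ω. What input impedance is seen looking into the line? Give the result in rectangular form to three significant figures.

Z_in ≈ 296 + j336 Ω

βl = 2π × 0.439 = 158°
tan(βl) = tan(158°) = -0.403
Z_in = Z_0·(Z_L + jZ_0·tanβl)/(Z_0 + jZ_L·tanβl)
     = 300·(750 + j169)/(417 − j302)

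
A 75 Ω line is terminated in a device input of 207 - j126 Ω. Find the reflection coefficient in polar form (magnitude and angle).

Γ = (Z_L − Z_0)/(Z_L + Z_0) = (132 − j126)/(282 − j126)
|Γ| = 182/309 = 0.591

Γ ≈ 0.591 ∠ -19.6°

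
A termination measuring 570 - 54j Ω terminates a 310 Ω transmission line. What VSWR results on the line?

VSWR ≈ 1.86

Γ = (Z_L − Z_0)/(Z_L + Z_0) = (260 − j54)/(880 − j54)
|Γ| = 266/882 = 0.301
VSWR = (1 + |Γ|)/(1 − |Γ|) = 1.3/0.699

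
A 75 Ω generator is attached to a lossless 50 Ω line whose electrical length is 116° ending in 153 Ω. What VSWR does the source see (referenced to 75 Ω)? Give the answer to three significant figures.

VSWR ≈ 4.13

tan(βl) = -2.05
Z_in = Z_0·(Z_L + jZ_0·tanβl)/(Z_0 + jZ_L·tanβl) = 19.7 + j21.2 Ω
Γ_s = (Z_in − Z_s)/(Z_in + Z_s) = (-55.3 + j21.2)/(94.7 + j21.2), |Γ_s| = 0.61
VSWR = (1 + |Γ_s|)/(1 − |Γ_s|)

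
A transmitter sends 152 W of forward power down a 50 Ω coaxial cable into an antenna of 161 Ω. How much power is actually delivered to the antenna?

P_delivered ≈ 110 W

Γ = (161 − 50)/(161 + 50) = 0.526
|Γ|² = 0.277
P_refl = |Γ|²·P_inc = 42.1 W, P_del = (1 − |Γ|²)·P_inc = 110 W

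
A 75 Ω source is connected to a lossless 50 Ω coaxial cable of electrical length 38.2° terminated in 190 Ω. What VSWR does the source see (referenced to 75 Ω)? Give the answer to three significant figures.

VSWR ≈ 3.79

tan(βl) = 0.787
Z_in = Z_0·(Z_L + jZ_0·tanβl)/(Z_0 + jZ_L·tanβl) = 30.9 − j53.2 Ω
Γ_s = (Z_in − Z_s)/(Z_in + Z_s) = (-44.1 − j53.2)/(106 − j53.2), |Γ_s| = 0.583
VSWR = (1 + |Γ_s|)/(1 − |Γ_s|)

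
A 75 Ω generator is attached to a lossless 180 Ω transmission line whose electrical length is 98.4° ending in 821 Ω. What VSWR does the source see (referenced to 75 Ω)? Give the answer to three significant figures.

VSWR ≈ 2.14

tan(βl) = -6.77
Z_in = Z_0·(Z_L + jZ_0·tanβl)/(Z_0 + jZ_L·tanβl) = 40.3 + j25.3 Ω
Γ_s = (Z_in − Z_s)/(Z_in + Z_s) = (-34.7 + j25.3)/(115 + j25.3), |Γ_s| = 0.364
VSWR = (1 + |Γ_s|)/(1 − |Γ_s|)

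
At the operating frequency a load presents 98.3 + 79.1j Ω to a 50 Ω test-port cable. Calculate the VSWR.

Γ = (Z_L − Z_0)/(Z_L + Z_0) = (48.3 + j79.1)/(148.3 + j79.1)
|Γ| = 92.7/168 = 0.551
VSWR = (1 + |Γ|)/(1 − |Γ|) = 1.55/0.449

VSWR ≈ 3.46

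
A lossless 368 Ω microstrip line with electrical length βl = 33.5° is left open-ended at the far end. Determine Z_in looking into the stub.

Z_in ≈ −j556 Ω

tan(βl) = 0.662
For an open-ended stub, Z_in = −jZ_0·cot(βl) = −jZ_0/tan(βl)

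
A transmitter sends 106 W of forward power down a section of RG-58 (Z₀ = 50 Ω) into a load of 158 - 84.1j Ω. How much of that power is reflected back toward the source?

|Γ| = |(108 − j84.1)/(208 − j84.1)| = 0.61
|Γ|² = 0.372
P_refl = |Γ|²·P_inc = 39.5 W, P_del = (1 − |Γ|²)·P_inc = 66.5 W

P_reflected ≈ 39.5 W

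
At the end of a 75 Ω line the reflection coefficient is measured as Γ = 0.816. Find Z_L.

Z_L ≈ 740 Ω

Z_L = Z_0·(1 + Γ)/(1 − Γ) = 75·(1.82)/(0.184)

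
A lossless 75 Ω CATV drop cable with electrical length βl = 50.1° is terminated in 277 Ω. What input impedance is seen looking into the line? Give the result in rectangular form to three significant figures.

tan(βl) = tan(50.1°) = 1.2
Z_in = Z_0·(Z_L + jZ_0·tanβl)/(Z_0 + jZ_L·tanβl)
     = 75·(277 + j89.7)/(75 + j331)

Z_in ≈ 32.8 − j55.3 Ω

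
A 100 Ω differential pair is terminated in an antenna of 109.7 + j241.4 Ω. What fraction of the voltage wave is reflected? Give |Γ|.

Γ = (Z_L − Z_0)/(Z_L + Z_0) = (9.7 + j241.4)/(209.7 + j241.4)
|Γ| = 242/320

|Γ| ≈ 0.756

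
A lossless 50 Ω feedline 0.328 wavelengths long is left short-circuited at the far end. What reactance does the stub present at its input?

X_in ≈ -93.7 Ω (capacitive)

βl = 2π × 0.328 = 118°
tan(βl) = -1.87
For a short-circuited stub, Z_in = jZ_0·tan(βl)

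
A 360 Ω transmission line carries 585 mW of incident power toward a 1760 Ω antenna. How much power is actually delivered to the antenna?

Γ = (1760 − 360)/(1760 + 360) = 0.66
|Γ|² = 0.436
P_refl = |Γ|²·P_inc = 255 mW, P_del = (1 − |Γ|²)·P_inc = 330 mW

P_delivered ≈ 330 mW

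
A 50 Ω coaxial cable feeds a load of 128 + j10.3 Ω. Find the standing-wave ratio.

Γ = (Z_L − Z_0)/(Z_L + Z_0) = (78 + j10.3)/(178 + j10.3)
|Γ| = 78.7/178 = 0.441
VSWR = (1 + |Γ|)/(1 − |Γ|) = 1.44/0.559

VSWR ≈ 2.58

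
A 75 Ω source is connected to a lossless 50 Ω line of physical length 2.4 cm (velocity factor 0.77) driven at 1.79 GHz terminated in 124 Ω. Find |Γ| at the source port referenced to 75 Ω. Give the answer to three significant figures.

λ = v/f = 0.77·c / 1.79 GHz = 0.129 m
βl = 2π·l/λ = 2π × 0.186 = 67°
tan(βl) = 2.35
Z_in = Z_0·(Z_L + jZ_0·tanβl)/(Z_0 + jZ_L·tanβl) = 23.1 − j17.3 Ω
Γ_s = (Z_in − Z_s)/(Z_in + Z_s) = (-51.9 − j17.3)/(98.1 − j17.3), |Γ_s| = 0.549

|Γ| ≈ 0.549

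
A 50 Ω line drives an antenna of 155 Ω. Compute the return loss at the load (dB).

Γ = (155 − 50)/(155 + 50) = 0.512
RL = −20·log₁₀|Γ| = −20·log₁₀(0.512)

RL ≈ 5.81 dB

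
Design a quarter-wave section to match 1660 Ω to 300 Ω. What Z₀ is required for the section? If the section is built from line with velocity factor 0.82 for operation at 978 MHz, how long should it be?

Z_qwt ≈ 706 Ω; length ≈ 6.29 cm

Z_qwt = √(Z_0·R_L) = √(300 × 1660) = √498000
λ = 0.82·c/f = 0.252 m, so l = λ/4 = 0.0629 m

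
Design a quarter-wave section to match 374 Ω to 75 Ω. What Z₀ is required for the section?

Z_qwt ≈ 167 Ω

Z_qwt = √(Z_0·R_L) = √(75 × 374) = √28050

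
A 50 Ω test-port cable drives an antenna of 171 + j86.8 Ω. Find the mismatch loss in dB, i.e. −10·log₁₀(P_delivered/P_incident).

Γ = (121 + j86.8)/(221 + j86.8), |Γ| = 0.627
|Γ|² = 0.393, so P_del/P_inc = 1 − |Γ|² = 0.607
ML = −10·log₁₀(1 − |Γ|²)

mismatch loss ≈ 2.17 dB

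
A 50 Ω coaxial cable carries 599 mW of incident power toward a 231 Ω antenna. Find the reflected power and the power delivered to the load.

P_reflected ≈ 249 mW; P_delivered ≈ 350 mW

Γ = (231 − 50)/(231 + 50) = 0.644
|Γ|² = 0.415
P_refl = |Γ|²·P_inc = 249 mW, P_del = (1 − |Γ|²)·P_inc = 350 mW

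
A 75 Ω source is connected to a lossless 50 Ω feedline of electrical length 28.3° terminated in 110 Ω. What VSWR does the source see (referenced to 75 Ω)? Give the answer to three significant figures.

VSWR ≈ 1.97

tan(βl) = 0.538
Z_in = Z_0·(Z_L + jZ_0·tanβl)/(Z_0 + jZ_L·tanβl) = 59 − j43 Ω
Γ_s = (Z_in − Z_s)/(Z_in + Z_s) = (-16 − j43)/(134 − j43), |Γ_s| = 0.326
VSWR = (1 + |Γ_s|)/(1 − |Γ_s|)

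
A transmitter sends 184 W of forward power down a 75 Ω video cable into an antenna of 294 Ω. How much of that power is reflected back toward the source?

Γ = (294 − 75)/(294 + 75) = 0.593
|Γ|² = 0.352
P_refl = |Γ|²·P_inc = 64.8 W, P_del = (1 − |Γ|²)·P_inc = 119 W

P_reflected ≈ 64.8 W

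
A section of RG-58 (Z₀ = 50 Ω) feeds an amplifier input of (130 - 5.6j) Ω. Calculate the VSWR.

Γ = (Z_L − Z_0)/(Z_L + Z_0) = (80 − j5.6)/(180 − j5.6)
|Γ| = 80.2/180 = 0.445
VSWR = (1 + |Γ|)/(1 − |Γ|) = 1.45/0.555

VSWR ≈ 2.61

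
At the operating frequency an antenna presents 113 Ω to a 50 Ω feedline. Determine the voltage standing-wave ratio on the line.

VSWR ≈ 2.26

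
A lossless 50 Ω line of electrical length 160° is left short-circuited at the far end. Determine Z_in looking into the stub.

tan(βl) = -0.364
For a short-circuited stub, Z_in = jZ_0·tan(βl)

Z_in ≈ −j18.2 Ω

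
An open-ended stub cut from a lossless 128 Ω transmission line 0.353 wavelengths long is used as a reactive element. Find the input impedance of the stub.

βl = 2π × 0.353 = 127°
tan(βl) = -1.32
For an open-ended stub, Z_in = −jZ_0·cot(βl) = −jZ_0/tan(βl)

Z_in ≈ +j96.7 Ω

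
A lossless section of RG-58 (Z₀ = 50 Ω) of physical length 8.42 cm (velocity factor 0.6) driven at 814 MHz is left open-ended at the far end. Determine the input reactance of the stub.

X_in ≈ 53.8 Ω (inductive)

λ = v/f = 0.6·c / 814 MHz = 0.221 m
βl = 2π·l/λ = 2π × 0.381 = 137°
tan(βl) = -0.93
For an open-ended stub, Z_in = −jZ_0·cot(βl) = −jZ_0/tan(βl)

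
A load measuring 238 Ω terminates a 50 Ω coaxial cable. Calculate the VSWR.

VSWR ≈ 4.76

For a purely resistive load, VSWR = R_L/Z_0 or Z_0/R_L (whichever > 1) = 238/50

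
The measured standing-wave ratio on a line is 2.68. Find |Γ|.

|Γ| ≈ 0.457

|Γ| = (S − 1)/(S + 1) = (2.68 − 1)/(2.68 + 1) = 1.68/3.68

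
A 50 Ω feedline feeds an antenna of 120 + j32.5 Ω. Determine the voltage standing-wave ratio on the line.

Γ = (Z_L − Z_0)/(Z_L + Z_0) = (70 + j32.5)/(170 + j32.5)
|Γ| = 77.2/173 = 0.446
VSWR = (1 + |Γ|)/(1 − |Γ|) = 1.45/0.554

VSWR ≈ 2.61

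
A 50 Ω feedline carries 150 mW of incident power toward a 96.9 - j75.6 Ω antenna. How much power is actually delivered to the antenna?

P_delivered ≈ 107 mW

|Γ| = |(46.9 − j75.6)/(146.9 − j75.6)| = 0.538
|Γ|² = 0.29
P_refl = |Γ|²·P_inc = 43.5 mW, P_del = (1 − |Γ|²)·P_inc = 107 mW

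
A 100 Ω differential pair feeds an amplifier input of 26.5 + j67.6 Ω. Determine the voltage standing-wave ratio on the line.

Γ = (Z_L − Z_0)/(Z_L + Z_0) = (-73.5 + j67.6)/(126.5 + j67.6)
|Γ| = 99.9/143 = 0.696
VSWR = (1 + |Γ|)/(1 − |Γ|) = 1.7/0.304

VSWR ≈ 5.58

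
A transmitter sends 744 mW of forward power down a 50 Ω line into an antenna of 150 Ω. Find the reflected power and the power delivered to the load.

P_reflected ≈ 186 mW; P_delivered ≈ 558 mW

Γ = (150 − 50)/(150 + 50) = 0.5
|Γ|² = 0.25
P_refl = |Γ|²·P_inc = 186 mW, P_del = (1 − |Γ|²)·P_inc = 558 mW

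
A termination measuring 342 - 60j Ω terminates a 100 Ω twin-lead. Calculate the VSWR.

VSWR ≈ 3.53

Γ = (Z_L − Z_0)/(Z_L + Z_0) = (242 − j60)/(442 − j60)
|Γ| = 249/446 = 0.559
VSWR = (1 + |Γ|)/(1 − |Γ|) = 1.56/0.441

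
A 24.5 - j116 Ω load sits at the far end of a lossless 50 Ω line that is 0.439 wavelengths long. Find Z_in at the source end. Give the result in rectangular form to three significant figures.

βl = 2π × 0.439 = 158°
tan(βl) = tan(158°) = -0.403
Z_in = Z_0·(Z_L + jZ_0·tanβl)/(Z_0 + jZ_L·tanβl)
     = 50·(24.5 − j136)/(3.23 − j9.88)

Z_in ≈ 659 − j91.4 Ω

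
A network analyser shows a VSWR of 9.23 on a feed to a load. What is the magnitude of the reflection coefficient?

|Γ| = (S − 1)/(S + 1) = (9.23 − 1)/(9.23 + 1) = 8.23/10.2

|Γ| ≈ 0.804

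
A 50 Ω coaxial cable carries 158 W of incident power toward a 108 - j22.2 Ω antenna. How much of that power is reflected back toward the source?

P_reflected ≈ 23.9 W

|Γ| = |(58 − j22.2)/(158 − j22.2)| = 0.389
|Γ|² = 0.152
P_refl = |Γ|²·P_inc = 23.9 W, P_del = (1 − |Γ|²)·P_inc = 134 W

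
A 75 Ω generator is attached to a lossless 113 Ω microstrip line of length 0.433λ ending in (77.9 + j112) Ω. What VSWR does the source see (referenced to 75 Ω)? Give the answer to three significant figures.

VSWR ≈ 2.79

βl = 2π × 0.433 = 156°
tan(βl) = -0.448
Z_in = Z_0·(Z_L + jZ_0·tanβl)/(Z_0 + jZ_L·tanβl) = 42.9 + j51.7 Ω
Γ_s = (Z_in − Z_s)/(Z_in + Z_s) = (-32.1 + j51.7)/(118 + j51.7), |Γ_s| = 0.473
VSWR = (1 + |Γ_s|)/(1 − |Γ_s|)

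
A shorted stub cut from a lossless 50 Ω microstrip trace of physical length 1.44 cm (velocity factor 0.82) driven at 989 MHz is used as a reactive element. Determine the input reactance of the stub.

X_in ≈ 19 Ω (inductive)

λ = v/f = 0.82·c / 989 MHz = 0.249 m
βl = 2π·l/λ = 2π × 0.0579 = 20.8°
tan(βl) = 0.381
For a shorted stub, Z_in = jZ_0·tan(βl)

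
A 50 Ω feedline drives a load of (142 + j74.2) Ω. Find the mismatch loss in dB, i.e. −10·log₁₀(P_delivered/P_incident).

Γ = (92 + j74.2)/(192 + j74.2), |Γ| = 0.574
|Γ|² = 0.33, so P_del/P_inc = 1 − |Γ|² = 0.67
ML = −10·log₁₀(1 − |Γ|²)

mismatch loss ≈ 1.74 dB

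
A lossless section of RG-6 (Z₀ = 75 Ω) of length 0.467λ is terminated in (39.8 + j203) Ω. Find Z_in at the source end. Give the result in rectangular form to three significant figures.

Z_in ≈ 16.8 + j120 Ω

βl = 2π × 0.467 = 168°
tan(βl) = tan(168°) = -0.21
Z_in = Z_0·(Z_L + jZ_0·tanβl)/(Z_0 + jZ_L·tanβl)
     = 75·(39.8 + j187)/(118 − j8.37)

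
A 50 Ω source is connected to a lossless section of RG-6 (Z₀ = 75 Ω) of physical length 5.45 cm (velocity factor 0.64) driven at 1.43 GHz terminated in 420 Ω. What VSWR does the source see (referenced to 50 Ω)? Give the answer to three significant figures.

λ = v/f = 0.64·c / 1.43 GHz = 0.134 m
βl = 2π·l/λ = 2π × 0.406 = 146°
tan(βl) = -0.671
Z_in = Z_0·(Z_L + jZ_0·tanβl)/(Z_0 + jZ_L·tanβl) = 40.3 + j101 Ω
Γ_s = (Z_in − Z_s)/(Z_in + Z_s) = (-9.73 + j101)/(90.3 + j101), |Γ_s| = 0.749
VSWR = (1 + |Γ_s|)/(1 − |Γ_s|)

VSWR ≈ 6.97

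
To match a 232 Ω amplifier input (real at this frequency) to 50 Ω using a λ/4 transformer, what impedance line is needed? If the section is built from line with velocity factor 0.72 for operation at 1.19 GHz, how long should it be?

Z_qwt ≈ 108 Ω; length ≈ 4.54 cm

Z_qwt = √(Z_0·R_L) = √(50 × 232) = √11600
λ = 0.72·c/f = 0.182 m, so l = λ/4 = 0.0454 m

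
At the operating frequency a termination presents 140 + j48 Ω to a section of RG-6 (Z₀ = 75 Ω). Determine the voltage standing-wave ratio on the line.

Γ = (Z_L − Z_0)/(Z_L + Z_0) = (65 + j48)/(215 + j48)
|Γ| = 80.8/220 = 0.367
VSWR = (1 + |Γ|)/(1 − |Γ|) = 1.37/0.633

VSWR ≈ 2.16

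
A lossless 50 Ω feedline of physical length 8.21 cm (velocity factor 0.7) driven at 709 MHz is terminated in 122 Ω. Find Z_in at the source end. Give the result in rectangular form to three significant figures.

Z_in ≈ 21 + j7.14 Ω

λ = v/f = 0.7·c / 709 MHz = 0.296 m
βl = 2π·l/λ = 2π × 0.277 = 99.8°
tan(βl) = tan(99.8°) = -5.8
Z_in = Z_0·(Z_L + jZ_0·tanβl)/(Z_0 + jZ_L·tanβl)
     = 50·(122 − j290)/(50 − j707)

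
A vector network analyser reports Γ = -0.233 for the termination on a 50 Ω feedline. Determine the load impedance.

Z_L = Z_0·(1 + Γ)/(1 − Γ) = 50·(0.767)/(1.23)

Z_L ≈ 31.1 Ω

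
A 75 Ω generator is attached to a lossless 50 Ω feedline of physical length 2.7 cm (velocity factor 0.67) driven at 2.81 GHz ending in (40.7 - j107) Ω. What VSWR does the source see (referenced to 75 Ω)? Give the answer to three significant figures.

VSWR ≈ 5.88

λ = v/f = 0.67·c / 2.81 GHz = 0.0715 m
βl = 2π·l/λ = 2π × 0.377 = 136°
tan(βl) = -0.97
Z_in = Z_0·(Z_L + jZ_0·tanβl)/(Z_0 + jZ_L·tanβl) = 44.4 + j112 Ω
Γ_s = (Z_in − Z_s)/(Z_in + Z_s) = (-30.6 + j112)/(119 + j112), |Γ_s| = 0.709
VSWR = (1 + |Γ_s|)/(1 − |Γ_s|)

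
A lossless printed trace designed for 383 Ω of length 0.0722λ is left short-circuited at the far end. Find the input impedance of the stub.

βl = 2π × 0.0722 = 26°
tan(βl) = 0.488
For a short-circuited stub, Z_in = jZ_0·tan(βl)

Z_in ≈ +j187 Ω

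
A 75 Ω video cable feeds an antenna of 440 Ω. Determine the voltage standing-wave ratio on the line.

VSWR ≈ 5.87

For a purely resistive load, VSWR = R_L/Z_0 or Z_0/R_L (whichever > 1) = 440/75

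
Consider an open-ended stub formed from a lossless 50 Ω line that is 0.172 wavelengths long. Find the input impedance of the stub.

βl = 2π × 0.172 = 61.9°
tan(βl) = 1.87
For an open-ended stub, Z_in = −jZ_0·cot(βl) = −jZ_0/tan(βl)

Z_in ≈ −j26.7 Ω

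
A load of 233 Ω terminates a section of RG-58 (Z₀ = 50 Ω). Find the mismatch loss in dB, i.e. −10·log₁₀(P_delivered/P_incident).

Γ = (233 − 50)/(233 + 50) = 0.647
|Γ|² = 0.418, so P_del/P_inc = 1 − |Γ|² = 0.582
ML = −10·log₁₀(1 − |Γ|²)

mismatch loss ≈ 2.35 dB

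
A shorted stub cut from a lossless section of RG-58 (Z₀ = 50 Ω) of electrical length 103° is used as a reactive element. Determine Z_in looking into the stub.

Z_in ≈ −j217 Ω

tan(βl) = -4.33
For a shorted stub, Z_in = jZ_0·tan(βl)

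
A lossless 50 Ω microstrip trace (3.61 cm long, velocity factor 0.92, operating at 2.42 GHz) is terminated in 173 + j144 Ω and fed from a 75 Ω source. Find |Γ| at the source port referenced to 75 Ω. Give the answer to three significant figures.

|Γ| ≈ 0.792

λ = v/f = 0.92·c / 2.42 GHz = 0.114 m
βl = 2π·l/λ = 2π × 0.317 = 114°
tan(βl) = -2.25
Z_in = Z_0·(Z_L + jZ_0·tanβl)/(Z_0 + jZ_L·tanβl) = 9 + j13.6 Ω
Γ_s = (Z_in − Z_s)/(Z_in + Z_s) = (-66 + j13.6)/(84 + j13.6), |Γ_s| = 0.792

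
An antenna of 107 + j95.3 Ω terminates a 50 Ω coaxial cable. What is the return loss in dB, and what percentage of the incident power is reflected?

Γ = (57 + j95.3)/(157 + j95.3), |Γ| = 0.605
RL = −20·log₁₀(0.605) = 4.37 dB
P_refl/P_inc = |Γ|² = 0.366

RL ≈ 4.37 dB; 36.6% of incident power reflected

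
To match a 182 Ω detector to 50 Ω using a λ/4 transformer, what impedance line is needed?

Z_qwt = √(Z_0·R_L) = √(50 × 182) = √9100

Z_qwt ≈ 95.4 Ω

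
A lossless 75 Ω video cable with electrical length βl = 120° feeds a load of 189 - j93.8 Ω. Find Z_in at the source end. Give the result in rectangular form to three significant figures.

Z_in ≈ 37 + j53.2 Ω

tan(βl) = tan(120°) = -1.73
Z_in = Z_0·(Z_L + jZ_0·tanβl)/(Z_0 + jZ_L·tanβl)
     = 75·(189 − j224)/(-87.5 − j327)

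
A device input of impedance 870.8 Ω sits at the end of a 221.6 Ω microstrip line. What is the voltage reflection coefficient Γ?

Γ = 0.594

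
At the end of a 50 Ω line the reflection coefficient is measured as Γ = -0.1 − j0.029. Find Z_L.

Z_L ≈ 40.8 − j2.4 Ω

Z_L = Z_0·(1 + Γ)/(1 − Γ) = 50·(0.9 − j0.029)/(1.1 + j0.029)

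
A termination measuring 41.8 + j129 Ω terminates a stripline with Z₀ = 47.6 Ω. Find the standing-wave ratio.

Γ = (Z_L − Z_0)/(Z_L + Z_0) = (-5.8 + j129)/(89.4 + j129)
|Γ| = 129/157 = 0.823
VSWR = (1 + |Γ|)/(1 − |Γ|) = 1.82/0.177

VSWR ≈ 10.3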